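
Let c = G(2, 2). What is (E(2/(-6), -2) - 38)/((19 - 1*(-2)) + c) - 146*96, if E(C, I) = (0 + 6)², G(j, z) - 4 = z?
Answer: -378434/27 ≈ -14016.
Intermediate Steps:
G(j, z) = 4 + z
E(C, I) = 36 (E(C, I) = 6² = 36)
c = 6 (c = 4 + 2 = 6)
(E(2/(-6), -2) - 38)/((19 - 1*(-2)) + c) - 146*96 = (36 - 38)/((19 - 1*(-2)) + 6) - 146*96 = -2/((19 + 2) + 6) - 14016 = -2/(21 + 6) - 14016 = -2/27 - 14016 = -378434/27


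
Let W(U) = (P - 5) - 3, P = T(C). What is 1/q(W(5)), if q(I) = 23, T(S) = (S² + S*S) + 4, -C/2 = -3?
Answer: 1/23 ≈ 0.043478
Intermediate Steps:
C = 6 (C = -2*(-3) = 6)
T(S) = 4 + 2*S² (T(S) = (S² + S²) + 4 = 2*S² + 4 = 4 + 2*S²)
P = 76 (P = 4 + 2*6² = 4 + 2*36 = 4 + 72 = 76)
W(U) = 68 (W(U) = (76 - 5) - 3 = 71 - 3 = 68)
1/q(W(5)) = 1/23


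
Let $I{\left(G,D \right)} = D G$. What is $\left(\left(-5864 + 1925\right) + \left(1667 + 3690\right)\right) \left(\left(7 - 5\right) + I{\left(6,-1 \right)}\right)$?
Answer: $-5672$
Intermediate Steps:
$\left(\left(-5864 + 1925\right) + \left(1667 + 3690\right)\right) \left(\left(7 - 5\right) + I{\left(6,-1 \right)}\right) = \left(\left(-5864 + 1925\right) + \left(1667 + 3690\right)\right) \left(\left(7 - 5\right) - 6\right) = \left(-3939 + 5357\right) \left(2 - 6\right) = 1418 \left(-4\right) = -5672$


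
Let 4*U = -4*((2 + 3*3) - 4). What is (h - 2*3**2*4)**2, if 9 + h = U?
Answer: 7744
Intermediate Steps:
U = -7 (U = (-4*((2 + 3*3) - 4))/4 = (-4*((2 + 9) - 4))/4 = (-4*(11 - 4))/4 = (-4*7)/4 = (1/4)*(-28) = -7)
h = -16 (h = -9 - 7 = -16)
(h - 2*3**2*4)**2 = (-16 - 2*3**2*4)**2 = (-16 - 2*9*4)**2 = (-16 - 18*4)**2 = (-16 - 72)**2 = (-88)**2 = 7744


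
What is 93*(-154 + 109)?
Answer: -4185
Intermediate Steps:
93*(-154 + 109) = 93*(-45) = -4185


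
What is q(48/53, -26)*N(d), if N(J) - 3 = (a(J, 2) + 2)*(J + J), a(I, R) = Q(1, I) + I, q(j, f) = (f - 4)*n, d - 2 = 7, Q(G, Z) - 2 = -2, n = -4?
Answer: 24120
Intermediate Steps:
Q(G, Z) = 0 (Q(G, Z) = 2 - 2 = 0)
d = 9 (d = 2 + 7 = 9)
q(j, f) = 16 - 4*f (q(j, f) = (f - 4)*(-4) = (-4 + f)*(-4) = 16 - 4*f)
a(I, R) = I (a(I, R) = 0 + I = I)
N(J) = 3 + 2*J*(2 + J) (N(J) = 3 + (J + 2)*(J + J) = 3 + (2 + J)*(2*J) = 3 + 2*J*(2 + J))
q(48/53, -26)*N(d) = (16 - 4*(-26))*(3 + 2*9**2 + 4*9) = (16 + 104)*(3 + 2*81 + 36) = 120*(3 + 162 + 36) = 120*201 = 24120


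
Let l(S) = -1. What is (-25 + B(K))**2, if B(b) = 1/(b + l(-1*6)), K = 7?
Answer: 22201/36 ≈ 616.69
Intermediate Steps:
B(b) = 1/(-1 + b) (B(b) = 1/(b - 1) = 1/(-1 + b))
(-25 + B(K))**2 = (-25 + 1/(-1 + 7))**2 = (-25 + 1/6)**2 = (-149/6)**2 = 22201/36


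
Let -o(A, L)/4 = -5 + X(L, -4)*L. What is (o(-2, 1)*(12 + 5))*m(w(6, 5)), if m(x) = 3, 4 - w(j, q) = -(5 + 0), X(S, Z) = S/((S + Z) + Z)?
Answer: 7344/7 ≈ 1049.1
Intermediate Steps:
X(S, Z) = S/(S + 2*Z)
o(A, L) = 20 - 4*L²/(-8 + L) (o(A, L) = -4*(-5 + (L/(L + 2*(-4)))*L) = -4*(-5 + (L/(L - 8))*L) = -4*(-5 + (L/(-8 + L))*L) = -4*(-5 + L²/(-8 + L)) = 20 - 4*L²/(-8 + L))
w(j, q) = 9 (w(j, q) = 4 - (-1)*(5 + 0) = 4 - (-1)*5 = 4 - 1*(-5) = 4 + 5 = 9)
(o(-2, 1)*(12 + 5))*m(w(6, 5)) = ((4*(-40 - 1*1² + 5*1)/(-8 + 1))*(12 + 5))*3 = ((4*(-40 - 1*1 + 5)/(-7))*17)*3 = ((4*(-⅐)*(-40 - 1 + 5))*17)*3 = ((4*(-⅐)*(-36))*17)*3 = ((144/7)*17)*3 = (2448/7)*3 = 7344/7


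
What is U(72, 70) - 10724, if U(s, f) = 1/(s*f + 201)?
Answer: -56204483/5241 ≈ -10724.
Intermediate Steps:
U(s, f) = 1/(201 + f*s) (U(s, f) = 1/(f*s + 201) = 1/(201 + f*s))
U(72, 70) - 10724 = 1/(201 + 70*72) - 10724 = 1/(201 + 5040) - 10724 = 1/5241 - 10724 = -56204483/5241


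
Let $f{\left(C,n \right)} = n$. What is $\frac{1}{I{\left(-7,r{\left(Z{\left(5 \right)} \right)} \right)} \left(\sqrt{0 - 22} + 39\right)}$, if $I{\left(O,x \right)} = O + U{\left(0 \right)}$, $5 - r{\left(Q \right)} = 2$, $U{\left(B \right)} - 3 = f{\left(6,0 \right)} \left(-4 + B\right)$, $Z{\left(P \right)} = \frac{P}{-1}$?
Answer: $\frac{i}{4 \left(\sqrt{22} - 39 i\right)} \approx -0.0063189 + 0.00075995 i$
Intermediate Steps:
$Z{\left(P \right)} = - P$ ($Z{\left(P \right)} = P \left(-1\right) = - P$)
$U{\left(B \right)} = 3$ ($U{\left(B \right)} = 3 + 0 \left(-4 + B\right) = 3 + 0 = 3$)
$r{\left(Q \right)} = 3$ ($r{\left(Q \right)} = 5 - 2 = 3$)
$I{\left(O,x \right)} = 3 + O$ ($I{\left(O,x \right)} = O + 3 = 3 + O$)
$\frac{1}{I{\left(-7,r{\left(Z{\left(5 \right)} \right)} \right)} \left(\sqrt{0 - 22} + 39\right)} = \frac{1}{\left(3 - 7\right) \left(\sqrt{0 - 22} + 39\right)} = \frac{1}{\left(-4\right) \left(\sqrt{-22} + 39\right)} = \frac{1}{\left(-4\right) \left(i \sqrt{22} + 39\right)} = \frac{1}{\left(-4\right) \left(39 + i \sqrt{22}\right)} = \frac{1}{-156 - 4 i \sqrt{22}}$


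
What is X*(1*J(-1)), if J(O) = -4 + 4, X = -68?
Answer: 0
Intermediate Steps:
J(O) = 0
X*(1*J(-1)) = -68*0 = 0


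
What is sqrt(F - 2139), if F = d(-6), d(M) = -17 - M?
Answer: 5*I*sqrt(86) ≈ 46.368*I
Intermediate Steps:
F = -11 (F = -17 - 1*(-6) = -17 + 6 = -11)
sqrt(F - 2139) = sqrt(-11 - 2139) = sqrt(-2150) = 5*I*sqrt(86)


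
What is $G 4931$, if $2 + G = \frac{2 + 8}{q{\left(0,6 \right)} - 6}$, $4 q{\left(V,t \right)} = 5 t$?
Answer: $\frac{69034}{3} \approx 23011.0$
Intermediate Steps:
$q{\left(V,t \right)} = \frac{5 t}{4}$
$G = \frac{14}{3}$ ($G = -2 + \frac{2 + 8}{\frac{5}{4} \cdot 6 - 6} = -2 + \frac{10}{\frac{15}{2} - 6} = -2 + \frac{10}{\frac{3}{2}} = -2 + 10 \cdot \frac{2}{3} = -2 + \frac{20}{3} = \frac{14}{3} \approx 4.6667$)
$G 4931 = \frac{14}{3} \cdot 4931 = \frac{69034}{3}$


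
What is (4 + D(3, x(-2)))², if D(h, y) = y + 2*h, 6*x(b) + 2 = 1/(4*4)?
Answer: 863041/9216 ≈ 93.646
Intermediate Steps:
x(b) = -31/96 (x(b) = -⅓ + 1/(6*((4*4))) = -⅓ + (⅙)/16 = -⅓ + (⅙)*(1/16) = -⅓ + 1/96 = -31/96)
(4 + D(3, x(-2)))² = (4 + (-31/96 + 2*3))² = (4 + (-31/96 + 6))² = (4 + 545/96)² = (929/96)² = 863041/9216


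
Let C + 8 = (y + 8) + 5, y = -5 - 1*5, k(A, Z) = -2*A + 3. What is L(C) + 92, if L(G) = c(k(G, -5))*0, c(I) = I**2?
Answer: 92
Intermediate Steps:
k(A, Z) = 3 - 2*A
y = -10 (y = -5 - 5 = -10)
C = -5 (C = -8 + ((-10 + 8) + 5) = -8 + (-2 + 5) = -8 + 3 = -5)
L(G) = 0 (L(G) = (3 - 2*G)**2*0 = 0)
L(C) + 92 = 0 + 92 = 92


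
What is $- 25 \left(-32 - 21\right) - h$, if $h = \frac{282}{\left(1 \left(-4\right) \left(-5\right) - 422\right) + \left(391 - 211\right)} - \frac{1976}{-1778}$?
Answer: $\frac{43588452}{32893} \approx 1325.2$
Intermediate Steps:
$h = - \frac{5227}{32893}$ ($h = \frac{282}{\left(\left(-4\right) \left(-5\right) - 422\right) + 180} - - \frac{988}{889} = \frac{282}{\left(20 - 422\right) + 180} + \frac{988}{889} = \frac{282}{-402 + 180} + \frac{988}{889} = \frac{282}{-222} + \frac{988}{889} = 282 \left(- \frac{1}{222}\right) + \frac{988}{889} = - \frac{47}{37} + \frac{988}{889} = - \frac{5227}{32893} \approx -0.15891$)
$- 25 \left(-32 - 21\right) - h = - 25 \left(-32 - 21\right) - - \frac{5227}{32893} = \left(-25\right) \left(-53\right) + \frac{5227}{32893} = 1325 + \frac{5227}{32893} = \frac{43588452}{32893}$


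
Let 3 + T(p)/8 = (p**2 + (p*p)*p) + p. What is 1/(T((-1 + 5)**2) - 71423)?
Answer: -1/36503 ≈ -2.7395e-5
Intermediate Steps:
T(p) = -24 + 8*p + 8*p**2 + 8*p**3 (T(p) = -24 + 8*((p**2 + (p*p)*p) + p) = -24 + 8*((p**2 + p**2*p) + p) = -24 + 8*((p**2 + p**3) + p) = -24 + 8*(p + p**2 + p**3) = -24 + (8*p + 8*p**2 + 8*p**3) = -24 + 8*p + 8*p**2 + 8*p**3)
1/(T((-1 + 5)**2) - 71423) = 1/((-24 + 8*(-1 + 5)**2 + 8*((-1 + 5)**2)**2 + 8*((-1 + 5)**2)**3) - 71423) = 1/((-24 + 8*4**2 + 8*(4**2)**2 + 8*(4**2)**3) - 71423) = 1/((-24 + 8*16 + 8*16**2 + 8*16**3) - 71423) = 1/((-24 + 128 + 8*256 + 8*4096) - 71423) = 1/((-24 + 128 + 2048 + 32768) - 71423) = 1/(34920 - 71423) = 1/(-36503) = -1/36503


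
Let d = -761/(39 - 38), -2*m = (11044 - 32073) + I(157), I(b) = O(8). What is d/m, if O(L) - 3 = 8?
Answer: -761/10509 ≈ -0.072414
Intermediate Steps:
O(L) = 11 (O(L) = 3 + 8 = 11)
I(b) = 11
m = 10509 (m = -((11044 - 32073) + 11)/2 = -(-21029 + 11)/2 = -½*(-21018) = 10509)
d = -761 (d = -761/1 = 1*(-761) = -761)
d/m = -761/10509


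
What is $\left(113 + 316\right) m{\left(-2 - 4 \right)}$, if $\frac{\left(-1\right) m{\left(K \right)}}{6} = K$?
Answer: $15444$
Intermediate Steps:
$m{\left(K \right)} = - 6 K$
$\left(113 + 316\right) m{\left(-2 - 4 \right)} = \left(113 + 316\right) \left(- 6 \left(-2 - 4\right)\right) = 429 \left(- 6 \left(-2 - 4\right)\right) = 429 \left(\left(-6\right) \left(-6\right)\right) = 429 \cdot 36 = 15444$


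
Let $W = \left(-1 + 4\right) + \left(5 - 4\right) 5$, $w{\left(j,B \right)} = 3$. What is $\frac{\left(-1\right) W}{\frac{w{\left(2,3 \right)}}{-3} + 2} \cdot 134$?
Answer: $-1072$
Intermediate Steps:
$W = 8$ ($W = 3 + 1 \cdot 5 = 3 + 5 = 8$)
$\frac{\left(-1\right) W}{\frac{w{\left(2,3 \right)}}{-3} + 2} \cdot 134 = \frac{\left(-1\right) 8}{\frac{3}{-3} + 2} \cdot 134 = - \frac{8}{3 \left(- \frac{1}{3}\right) + 2} \cdot 134 = - \frac{8}{-1 + 2} \cdot 134 = - \frac{8}{1} \cdot 134 = \left(-8\right) 1 \cdot 134 = \left(-8\right) 134 = -1072$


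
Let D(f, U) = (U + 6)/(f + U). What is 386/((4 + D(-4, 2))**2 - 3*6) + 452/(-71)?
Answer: -17771/639 ≈ -27.811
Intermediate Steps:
D(f, U) = (6 + U)/(U + f)
386/((4 + D(-4, 2))**2 - 3*6) + 452/(-71) = 386/((4 + (6 + 2)/(2 - 4))**2 - 3*6) + 452/(-71) = 386/((4 + 8/(-2))**2 - 18) + 452*(-1/71) = 386/((4 - 1/2*8)**2 - 18) - 452/71 = 386/((4 - 4)**2 - 18) - 452/71 = 386/(0**2 - 18) - 452/71 = 386/(0 - 18) - 452/71 = 386/(-18) - 452/71 = 386*(-1/18) - 452/71 = -193/9 - 452/71 = -17771/639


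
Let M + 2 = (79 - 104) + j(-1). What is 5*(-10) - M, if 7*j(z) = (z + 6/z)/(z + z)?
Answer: -47/2 ≈ -23.500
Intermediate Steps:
j(z) = (z + 6/z)/(14*z) (j(z) = ((z + 6/z)/(z + z))/7 = ((z + 6/z)/((2*z)))/7 = ((z + 6/z)*(1/(2*z)))/7 = ((z + 6/z)/(2*z))/7 = (z + 6/z)/(14*z))
M = -53/2 (M = -2 + ((79 - 104) + (1/14)*(6 + (-1)²)/(-1)²) = -2 + (-25 + (1/14)*1*(6 + 1)) = -2 + (-25 + (1/14)*1*7) = -2 + (-25 + ½) = -2 - 49/2 = -53/2 ≈ -26.500)
5*(-10) - M = 5*(-10) - 1*(-53/2) = -50 + 53/2 = -47/2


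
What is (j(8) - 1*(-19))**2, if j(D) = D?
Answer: 729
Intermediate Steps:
(j(8) - 1*(-19))**2 = (8 - 1*(-19))**2 = (8 + 19)**2 = 27**2 = 729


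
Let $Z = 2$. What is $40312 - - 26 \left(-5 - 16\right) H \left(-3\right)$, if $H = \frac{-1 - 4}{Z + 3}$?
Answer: $38674$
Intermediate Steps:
$H = -1$ ($H = \frac{-1 - 4}{2 + 3} = - \frac{5}{5} = \left(-5\right) \frac{1}{5} = -1$)
$40312 - - 26 \left(-5 - 16\right) H \left(-3\right) = 40312 - - 26 \left(-5 - 16\right) \left(\left(-1\right) \left(-3\right)\right) = 40312 - \left(-26\right) \left(-21\right) 3 = 40312 - 546 \cdot 3 = 40312 - 1638 = 38674$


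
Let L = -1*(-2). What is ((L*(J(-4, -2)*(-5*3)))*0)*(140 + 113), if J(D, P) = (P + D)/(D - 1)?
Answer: 0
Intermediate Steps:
L = 2
J(D, P) = (D + P)/(-1 + D)
((L*(J(-4, -2)*(-5*3)))*0)*(140 + 113) = ((2*(((-4 - 2)/(-1 - 4))*(-5*3)))*0)*(140 + 113) = ((2*((-6/(-5))*(-15)))*0)*253 = ((2*(-⅕*(-6)*(-15)))*0)*253 = ((2*((6/5)*(-15)))*0)*253 = ((2*(-18))*0)*253 = -36*0*253 = 0*253 = 0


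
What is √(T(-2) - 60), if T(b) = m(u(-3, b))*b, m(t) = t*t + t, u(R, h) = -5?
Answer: 10*I ≈ 10.0*I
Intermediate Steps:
m(t) = t + t² (m(t) = t² + t = t + t²)
T(b) = 20*b (T(b) = (-5*(1 - 5))*b = (-5*(-4))*b = 20*b)
√(T(-2) - 60) = √(20*(-2) - 60) = √(-40 - 60) = √(-100) = 10*I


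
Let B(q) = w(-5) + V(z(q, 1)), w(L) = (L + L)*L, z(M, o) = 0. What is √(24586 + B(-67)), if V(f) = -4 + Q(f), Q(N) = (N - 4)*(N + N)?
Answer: 2*√6158 ≈ 156.95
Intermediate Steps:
w(L) = 2*L² (w(L) = (2*L)*L = 2*L²)
Q(N) = 2*N*(-4 + N) (Q(N) = (-4 + N)*(2*N) = 2*N*(-4 + N))
V(f) = -4 + 2*f*(-4 + f)
B(q) = 46 (B(q) = 2*(-5)² + (-4 + 2*0*(-4 + 0)) = 2*25 + (-4 + 2*0*(-4)) = 50 + (-4 + 0) = 50 - 4 = 46)
√(24586 + B(-67)) = √(24586 + 46) = √24632 = 2*√6158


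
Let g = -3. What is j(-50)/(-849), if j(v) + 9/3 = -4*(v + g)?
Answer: -209/849 ≈ -0.24617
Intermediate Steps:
j(v) = 9 - 4*v (j(v) = -3 - 4*(v - 3) = -3 - 4*(-3 + v) = -3 + (12 - 4*v) = 9 - 4*v)
j(-50)/(-849) = (9 - 4*(-50))/(-849) = (9 + 200)*(-1/849) = 209*(-1/849) = -209/849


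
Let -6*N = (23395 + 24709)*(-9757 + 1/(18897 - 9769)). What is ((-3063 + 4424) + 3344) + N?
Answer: 76508769295/978 ≈ 7.8230e+7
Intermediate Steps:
N = 76504167805/978 (N = -(23395 + 24709)*(-9757 + 1/(18897 - 9769))/6 = -24052*(-9757 + 1/9128)/3 = -24052*(-89061895)/(3*9128) = -⅙*(-76504167805/163) = 76504167805/978 ≈ 7.8225e+7)
((-3063 + 4424) + 3344) + N = ((-3063 + 4424) + 3344) + 76504167805/978 = (1361 + 3344) + 76504167805/978 = 4705 + 76504167805/978 = 76508769295/978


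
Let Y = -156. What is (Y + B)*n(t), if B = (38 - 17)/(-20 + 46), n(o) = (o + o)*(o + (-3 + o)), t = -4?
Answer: -177540/13 ≈ -13657.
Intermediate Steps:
n(o) = 2*o*(-3 + 2*o) (n(o) = (2*o)*(-3 + 2*o) = 2*o*(-3 + 2*o))
B = 21/26 ≈ 0.80769
(Y + B)*n(t) = (-156 + 21/26)*(2*(-4)*(-3 + 2*(-4))) = -4035*(-4)*(-3 - 8)/13 = -4035*(-4)*(-11)/13 = -4035/26*88 = -177540/13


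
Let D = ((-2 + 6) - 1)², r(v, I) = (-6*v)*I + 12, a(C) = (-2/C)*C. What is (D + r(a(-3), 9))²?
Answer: 16641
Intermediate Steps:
a(C) = -2
r(v, I) = 12 - 6*I*v (r(v, I) = -6*I*v + 12 = 12 - 6*I*v)
D = 9 (D = (4 - 1)² = 3² = 9)
(D + r(a(-3), 9))² = (9 + (12 - 6*9*(-2)))² = (9 + (12 + 108))² = (9 + 120)² = 129² = 16641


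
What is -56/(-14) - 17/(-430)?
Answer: 1737/430 ≈ 4.0395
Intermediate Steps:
-56/(-14) - 17/(-430) = -56*(-1/14) - 17*(-1/430) = 4 + 17/430 = 1737/430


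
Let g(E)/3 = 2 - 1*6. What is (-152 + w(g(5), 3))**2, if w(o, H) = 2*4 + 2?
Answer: 20164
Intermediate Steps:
g(E) = -12 (g(E) = 3*(2 - 1*6) = 3*(2 - 6) = 3*(-4) = -12)
w(o, H) = 10 (w(o, H) = 8 + 2 = 10)
(-152 + w(g(5), 3))**2 = (-152 + 10)**2 = (-142)**2 = 20164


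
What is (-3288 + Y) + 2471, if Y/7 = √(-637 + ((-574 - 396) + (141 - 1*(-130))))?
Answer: -817 + 14*I*√334 ≈ -817.0 + 255.86*I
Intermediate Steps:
Y = 14*I*√334 (Y = 7*√(-637 + ((-574 - 396) + (141 - 1*(-130)))) = 7*√(-637 + (-970 + (141 + 130))) = 7*√(-637 + (-970 + 271)) = 7*√(-637 - 699) = 7*√(-1336) = 7*(2*I*√334) = 14*I*√334 ≈ 255.86*I)
(-3288 + Y) + 2471 = (-3288 + 14*I*√334) + 2471 = -817 + 14*I*√334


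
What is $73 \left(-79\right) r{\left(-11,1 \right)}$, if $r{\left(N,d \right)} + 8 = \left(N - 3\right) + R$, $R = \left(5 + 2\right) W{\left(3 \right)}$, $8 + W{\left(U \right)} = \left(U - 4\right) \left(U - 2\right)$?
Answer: $490195$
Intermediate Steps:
$W{\left(U \right)} = -8 + \left(-4 + U\right) \left(-2 + U\right)$ ($W{\left(U \right)} = -8 + \left(U - 4\right) \left(U - 2\right) = -8 + \left(-4 + U\right) \left(-2 + U\right)$)
$R = -63$ ($R = \left(5 + 2\right) 3 \left(-6 + 3\right) = 7 \cdot 3 \left(-3\right) = 7 \left(-9\right) = -63$)
$r{\left(N,d \right)} = -74 + N$ ($r{\left(N,d \right)} = -8 + \left(\left(N - 3\right) - 63\right) = -8 + \left(\left(-3 + N\right) - 63\right) = -8 + \left(-66 + N\right) = -74 + N$)
$73 \left(-79\right) r{\left(-11,1 \right)} = 73 \left(-79\right) \left(-74 - 11\right) = \left(-5767\right) \left(-85\right) = 490195$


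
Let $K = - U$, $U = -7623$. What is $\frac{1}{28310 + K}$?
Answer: $\frac{1}{35933} \approx 2.783 \cdot 10^{-5}$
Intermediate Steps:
$K = 7623$ ($K = \left(-1\right) \left(-7623\right) = 7623$)
$\frac{1}{28310 + K} = \frac{1}{28310 + 7623} = \frac{1}{35933}$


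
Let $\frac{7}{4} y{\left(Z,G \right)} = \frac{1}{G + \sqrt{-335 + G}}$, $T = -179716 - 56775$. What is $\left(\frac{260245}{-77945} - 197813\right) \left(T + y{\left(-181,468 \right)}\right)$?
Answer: $\frac{1117431674314418406470}{23886042593} + \frac{12335035624 \sqrt{133}}{23886042593} \approx 4.6782 \cdot 10^{10}$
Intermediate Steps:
$T = -236491$
$y{\left(Z,G \right)} = \frac{4}{7 \left(G + \sqrt{-335 + G}\right)}$
$\left(\frac{260245}{-77945} - 197813\right) \left(T + y{\left(-181,468 \right)}\right) = \left(\frac{260245}{-77945} - 197813\right) \left(-236491 + \frac{4}{7 \left(468 + \sqrt{-335 + 468}\right)}\right) = \left(260245 \left(- \frac{1}{77945}\right) - 197813\right) \left(-236491 + \frac{4}{7 \left(468 + \sqrt{133}\right)}\right) = \left(- \frac{52049}{15589} - 197813\right) \left(-236491 + \frac{4}{7 \left(468 + \sqrt{133}\right)}\right) = - \frac{3083758906 \left(-236491 + \frac{4}{7 \left(468 + \sqrt{133}\right)}\right)}{15589} = \frac{729281227438846}{15589} - \frac{12335035624}{109123 \left(468 + \sqrt{133}\right)}$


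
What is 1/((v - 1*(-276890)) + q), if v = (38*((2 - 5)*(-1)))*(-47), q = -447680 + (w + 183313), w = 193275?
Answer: 1/200440 ≈ 4.9890e-6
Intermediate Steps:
q = -71092 (q = -447680 + (193275 + 183313) = -447680 + 376588 = -71092)
v = -5358 (v = (38*(-3*(-1)))*(-47) = (38*3)*(-47) = 114*(-47) = -5358)
1/((v - 1*(-276890)) + q) = 1/((-5358 - 1*(-276890)) - 71092) = 1/((-5358 + 276890) - 71092) = 1/(271532 - 71092) = 1/200440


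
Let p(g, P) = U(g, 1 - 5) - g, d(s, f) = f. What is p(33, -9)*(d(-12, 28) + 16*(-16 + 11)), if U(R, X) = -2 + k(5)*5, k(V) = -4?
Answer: 2860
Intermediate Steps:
U(R, X) = -22 (U(R, X) = -2 - 4*5 = -2 - 20 = -22)
p(g, P) = -22 - g
p(33, -9)*(d(-12, 28) + 16*(-16 + 11)) = (-22 - 1*33)*(28 + 16*(-16 + 11)) = (-22 - 33)*(28 + 16*(-5)) = -55*(28 - 80) = -55*(-52) = 2860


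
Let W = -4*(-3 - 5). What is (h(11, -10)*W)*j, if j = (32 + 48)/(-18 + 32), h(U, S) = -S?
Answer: 12800/7 ≈ 1828.6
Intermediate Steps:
W = 32 (W = -4*(-8) = 32)
j = 40/7 (j = 80/14 = 80*(1/14) = 40/7 ≈ 5.7143)
(h(11, -10)*W)*j = (-1*(-10)*32)*(40/7) = (10*32)*(40/7) = 320*(40/7) = 12800/7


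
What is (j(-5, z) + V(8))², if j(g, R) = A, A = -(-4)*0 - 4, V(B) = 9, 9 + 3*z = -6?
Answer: 25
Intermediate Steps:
z = -5 (z = -3 + (⅓)*(-6) = -3 - 2 = -5)
A = -4 (A = -2*0 - 4 = 0 - 4 = -4)
j(g, R) = -4
(j(-5, z) + V(8))² = (-4 + 9)² = 5² = 25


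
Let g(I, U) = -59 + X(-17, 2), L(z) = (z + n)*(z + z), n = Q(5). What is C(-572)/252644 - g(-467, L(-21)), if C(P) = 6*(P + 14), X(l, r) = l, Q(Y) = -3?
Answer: 4799399/63161 ≈ 75.987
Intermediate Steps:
n = -3
C(P) = 84 + 6*P (C(P) = 6*(14 + P) = 84 + 6*P)
L(z) = 2*z*(-3 + z) (L(z) = (z - 3)*(z + z) = (-3 + z)*(2*z) = 2*z*(-3 + z))
g(I, U) = -76 (g(I, U) = -59 - 17 = -76)
C(-572)/252644 - g(-467, L(-21)) = (84 + 6*(-572))/252644 - 1*(-76) = (84 - 3432)*(1/252644) + 76 = -3348*1/252644 + 76 = -837/63161 + 76 = 4799399/63161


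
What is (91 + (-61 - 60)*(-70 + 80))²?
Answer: 1252161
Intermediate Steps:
(91 + (-61 - 60)*(-70 + 80))² = (91 - 121*10)² = (91 - 1210)² = (-1119)² = 1252161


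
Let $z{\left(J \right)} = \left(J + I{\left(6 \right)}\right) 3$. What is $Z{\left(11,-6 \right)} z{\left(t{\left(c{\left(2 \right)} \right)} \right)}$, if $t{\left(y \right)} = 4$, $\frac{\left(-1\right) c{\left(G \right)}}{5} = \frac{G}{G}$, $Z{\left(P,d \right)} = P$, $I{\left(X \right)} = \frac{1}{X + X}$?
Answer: $\frac{539}{4} \approx 134.75$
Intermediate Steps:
$I{\left(X \right)} = \frac{1}{2 X}$
$c{\left(G \right)} = -5$ ($c{\left(G \right)} = - 5 \frac{G}{G} = \left(-5\right) 1 = -5$)
$z{\left(J \right)} = \frac{1}{4} + 3 J$ ($z{\left(J \right)} = \left(J + \frac{1}{2 \cdot 6}\right) 3 = \left(J + \frac{1}{2} \cdot \frac{1}{6}\right) 3 = \left(J + \frac{1}{12}\right) 3 = \left(\frac{1}{12} + J\right) 3 = \frac{1}{4} + 3 J$)
$Z{\left(11,-6 \right)} z{\left(t{\left(c{\left(2 \right)} \right)} \right)} = 11 \left(\frac{1}{4} + 3 \cdot 4\right) = 11 \left(\frac{1}{4} + 12\right) = 11 \cdot \frac{49}{4} = \frac{539}{4}$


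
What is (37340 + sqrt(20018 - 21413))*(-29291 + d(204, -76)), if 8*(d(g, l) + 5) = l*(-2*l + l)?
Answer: -1120872120 - 90054*I*sqrt(155) ≈ -1.1209e+9 - 1.1212e+6*I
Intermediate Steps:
d(g, l) = -5 - l**2/8 (d(g, l) = -5 + (l*(-2*l + l))/8 = -5 + (l*(-l))/8 = -5 + (-l**2)/8 = -5 - l**2/8)
(37340 + sqrt(20018 - 21413))*(-29291 + d(204, -76)) = (37340 + sqrt(20018 - 21413))*(-29291 + (-5 - 1/8*(-76)**2)) = (37340 + sqrt(-1395))*(-29291 + (-5 - 1/8*5776)) = (37340 + 3*I*sqrt(155))*(-29291 + (-5 - 722)) = (37340 + 3*I*sqrt(155))*(-29291 - 727) = (37340 + 3*I*sqrt(155))*(-30018) = -1120872120 - 90054*I*sqrt(155)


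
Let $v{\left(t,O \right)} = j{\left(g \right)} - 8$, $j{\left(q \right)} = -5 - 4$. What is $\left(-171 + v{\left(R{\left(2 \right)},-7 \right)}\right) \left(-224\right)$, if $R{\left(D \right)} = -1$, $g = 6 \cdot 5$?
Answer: $42112$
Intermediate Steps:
$g = 30$
$j{\left(q \right)} = -9$ ($j{\left(q \right)} = -5 - 4 = -9$)
$v{\left(t,O \right)} = -17$ ($v{\left(t,O \right)} = -9 - 8 = -17$)
$\left(-171 + v{\left(R{\left(2 \right)},-7 \right)}\right) \left(-224\right) = \left(-171 - 17\right) \left(-224\right) = \left(-188\right) \left(-224\right) = 42112$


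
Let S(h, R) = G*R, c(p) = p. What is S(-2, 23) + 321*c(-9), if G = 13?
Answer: -2590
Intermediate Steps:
S(h, R) = 13*R
S(-2, 23) + 321*c(-9) = 13*23 + 321*(-9) = 299 - 2889 = -2590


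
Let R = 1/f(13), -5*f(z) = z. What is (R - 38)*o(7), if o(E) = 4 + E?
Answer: -5489/13 ≈ -422.23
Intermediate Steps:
f(z) = -z/5
R = -5/13 (R = 1/(-1/5*13) = 1/(-13/5) = -5/13 ≈ -0.38462)
(R - 38)*o(7) = (-5/13 - 38)*(4 + 7) = -499/13*11 = -5489/13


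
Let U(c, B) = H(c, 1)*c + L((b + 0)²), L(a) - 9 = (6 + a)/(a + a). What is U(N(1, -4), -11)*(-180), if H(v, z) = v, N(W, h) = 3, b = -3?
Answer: -3390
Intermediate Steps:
L(a) = 9 + (6 + a)/(2*a) (L(a) = 9 + (6 + a)/(a + a) = 9 + (6 + a)/((2*a)) = 9 + (6 + a)*(1/(2*a)) = 9 + (6 + a)/(2*a))
U(c, B) = 59/6 + c² (U(c, B) = c*c + (19/2 + 3/((-3 + 0)²)) = c² + (19/2 + 3/((-3)²)) = c² + (19/2 + 3/9) = c² + (19/2 + 3*(⅑)) = c² + (19/2 + ⅓) = c² + 59/6 = 59/6 + c²)
U(N(1, -4), -11)*(-180) = (59/6 + 3²)*(-180) = (59/6 + 9)*(-180) = (113/6)*(-180) = -3390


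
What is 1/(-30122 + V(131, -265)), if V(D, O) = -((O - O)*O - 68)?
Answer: -1/30054 ≈ -3.3273e-5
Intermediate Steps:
V(D, O) = 68 (V(D, O) = -(0*O - 68) = -(0 - 68) = -1*(-68) = 68)
1/(-30122 + V(131, -265)) = 1/(-30122 + 68) = 1/(-30054) = -1/30054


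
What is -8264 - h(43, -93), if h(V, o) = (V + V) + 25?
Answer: -8375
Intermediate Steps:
h(V, o) = 25 + 2*V (h(V, o) = 2*V + 25 = 25 + 2*V)
-8264 - h(43, -93) = -8264 - (25 + 2*43) = -8264 - (25 + 86) = -8264 - 1*111 = -8264 - 111 = -8375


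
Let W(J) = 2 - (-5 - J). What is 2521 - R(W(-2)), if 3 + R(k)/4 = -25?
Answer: 2633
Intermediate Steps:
W(J) = 7 + J (W(J) = 2 + (5 + J) = 7 + J)
R(k) = -112 (R(k) = -12 + 4*(-25) = -12 - 100 = -112)
2521 - R(W(-2)) = 2521 - 1*(-112) = 2521 + 112 = 2633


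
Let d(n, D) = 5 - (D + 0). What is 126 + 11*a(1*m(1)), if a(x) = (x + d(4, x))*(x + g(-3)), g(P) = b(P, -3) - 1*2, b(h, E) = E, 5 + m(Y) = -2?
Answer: -534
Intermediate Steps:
m(Y) = -7 (m(Y) = -5 - 2 = -7)
g(P) = -5 (g(P) = -3 - 1*2 = -3 - 2 = -5)
d(n, D) = 5 - D
a(x) = -25 + 5*x (a(x) = (x + (5 - x))*(x - 5) = 5*(-5 + x) = -25 + 5*x)
126 + 11*a(1*m(1)) = 126 + 11*(-25 + 5*(1*(-7))) = 126 + 11*(-25 + 5*(-7)) = 126 + 11*(-25 - 35) = 126 + 11*(-60) = 126 - 660 = -534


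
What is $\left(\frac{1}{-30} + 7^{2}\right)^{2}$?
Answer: $\frac{2157961}{900} \approx 2397.7$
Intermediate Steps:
$\left(\frac{1}{-30} + 7^{2}\right)^{2} = \left(- \frac{1}{30} + 49\right)^{2} = \left(\frac{1469}{30}\right)^{2} = \frac{2157961}{900}$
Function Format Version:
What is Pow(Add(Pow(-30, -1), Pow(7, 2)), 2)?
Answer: Rational(2157961, 900) ≈ 2397.7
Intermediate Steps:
Pow(Add(Pow(-30, -1), Pow(7, 2)), 2) = Pow(Add(Rational(-1, 30), 49), 2) = Pow(Rational(1469, 30), 2) = Rational(2157961, 900)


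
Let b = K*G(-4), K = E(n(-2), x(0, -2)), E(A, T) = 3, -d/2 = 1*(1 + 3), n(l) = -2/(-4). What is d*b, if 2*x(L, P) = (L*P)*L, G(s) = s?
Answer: 96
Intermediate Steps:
n(l) = 1/2 (n(l) = -2*(-1/4) = 1/2)
x(L, P) = P*L**2/2 (x(L, P) = ((L*P)*L)/2 = (P*L**2)/2 = P*L**2/2)
d = -8 (d = -2*(1 + 3) = -2*4 = -8)
K = 3
b = -12 (b = 3*(-4) = -12)
d*b = -8*(-12) = 96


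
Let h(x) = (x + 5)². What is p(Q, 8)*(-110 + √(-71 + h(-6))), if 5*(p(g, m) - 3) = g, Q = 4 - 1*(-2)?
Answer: -462 + 21*I*√70/5 ≈ -462.0 + 35.14*I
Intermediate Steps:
h(x) = (5 + x)²
Q = 6 (Q = 4 + 2 = 6)
p(g, m) = 3 + g/5
p(Q, 8)*(-110 + √(-71 + h(-6))) = (3 + (⅕)*6)*(-110 + √(-71 + (5 - 6)²)) = (3 + 6/5)*(-110 + √(-71 + (-1)²)) = 21*(-110 + √(-71 + 1))/5 = 21*(-110 + √(-70))/5 = 21*(-110 + I*√70)/5 = -462 + 21*I*√70/5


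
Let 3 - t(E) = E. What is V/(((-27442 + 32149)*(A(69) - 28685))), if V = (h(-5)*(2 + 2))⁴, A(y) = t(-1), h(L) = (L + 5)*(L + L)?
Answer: 0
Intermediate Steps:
t(E) = 3 - E
h(L) = 2*L*(5 + L) (h(L) = (5 + L)*(2*L) = 2*L*(5 + L))
A(y) = 4 (A(y) = 3 - 1*(-1) = 3 + 1 = 4)
V = 0 (V = ((2*(-5)*(5 - 5))*(2 + 2))⁴ = ((2*(-5)*0)*4)⁴ = (0*4)⁴ = 0⁴ = 0)
V/(((-27442 + 32149)*(A(69) - 28685))) = 0/(((-27442 + 32149)*(4 - 28685))) = 0/((4707*(-28681))) = 0/(-135001467) = 0*(-1/135001467) = 0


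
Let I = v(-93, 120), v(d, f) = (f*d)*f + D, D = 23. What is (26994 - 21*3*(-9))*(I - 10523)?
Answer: -37199081700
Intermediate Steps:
v(d, f) = 23 + d*f² (v(d, f) = (f*d)*f + 23 = (d*f)*f + 23 = d*f² + 23 = 23 + d*f²)
I = -1339177 (I = 23 - 93*120² = 23 - 93*14400 = 23 - 1339200 = -1339177)
(26994 - 21*3*(-9))*(I - 10523) = (26994 - 21*3*(-9))*(-1339177 - 10523) = (26994 - 63*(-9))*(-1349700) = (26994 + 567)*(-1349700) = 27561*(-1349700) = -37199081700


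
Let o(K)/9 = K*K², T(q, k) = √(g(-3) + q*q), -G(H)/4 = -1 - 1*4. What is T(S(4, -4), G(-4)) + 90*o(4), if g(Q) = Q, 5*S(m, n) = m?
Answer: 51840 + I*√59/5 ≈ 51840.0 + 1.5362*I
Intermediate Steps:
G(H) = 20 (G(H) = -4*(-1 - 1*4) = -4*(-1 - 4) = -4*(-5) = 20)
S(m, n) = m/5
T(q, k) = √(-3 + q²) (T(q, k) = √(-3 + q*q) = √(-3 + q²))
o(K) = 9*K³ (o(K) = 9*(K*K²) = 9*K³)
T(S(4, -4), G(-4)) + 90*o(4) = √(-3 + ((⅕)*4)²) + 90*(9*4³) = √(-3 + (⅘)²) + 90*(9*64) = √(-3 + 16/25) + 90*576 = √(-59/25) + 51840 = I*√59/5 + 51840 = 51840 + I*√59/5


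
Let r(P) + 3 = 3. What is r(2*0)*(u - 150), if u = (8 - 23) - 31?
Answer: 0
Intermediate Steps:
r(P) = 0 (r(P) = -3 + 3 = 0)
u = -46 (u = -15 - 31 = -46)
r(2*0)*(u - 150) = 0*(-46 - 150) = 0*(-196) = 0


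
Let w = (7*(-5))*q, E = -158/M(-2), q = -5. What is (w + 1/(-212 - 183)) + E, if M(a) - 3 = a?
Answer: 6714/395 ≈ 16.997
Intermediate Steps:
M(a) = 3 + a
E = -158 (E = -158/(3 - 2) = -158/1 = -158*1 = -158)
w = 175 (w = (7*(-5))*(-5) = -35*(-5) = 175)
(w + 1/(-212 - 183)) + E = (175 + 1/(-212 - 183)) - 158 = (175 + 1/(-395)) - 158 = (175 - 1/395) - 158 = 69124/395 - 158 = 6714/395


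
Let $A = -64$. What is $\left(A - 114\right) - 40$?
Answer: $-218$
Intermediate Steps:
$\left(A - 114\right) - 40 = \left(-64 - 114\right) - 40 = -178 - 40 = -218$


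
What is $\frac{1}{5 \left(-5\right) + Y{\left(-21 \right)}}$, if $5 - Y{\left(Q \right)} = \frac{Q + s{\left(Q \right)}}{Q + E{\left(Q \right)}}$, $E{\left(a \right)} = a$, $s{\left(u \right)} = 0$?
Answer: $- \frac{2}{41} \approx -0.048781$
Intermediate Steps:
$Y{\left(Q \right)} = \frac{9}{2}$ ($Y{\left(Q \right)} = 5 - \frac{Q + 0}{Q + Q} = 5 - \frac{Q}{2 Q} = 5 - Q \frac{1}{2 Q} = 5 - \frac{1}{2} = \frac{9}{2}$)
$\frac{1}{5 \left(-5\right) + Y{\left(-21 \right)}} = \frac{1}{5 \left(-5\right) + \frac{9}{2}} = \frac{1}{-25 + \frac{9}{2}} = \frac{1}{- \frac{41}{2}} = - \frac{2}{41}$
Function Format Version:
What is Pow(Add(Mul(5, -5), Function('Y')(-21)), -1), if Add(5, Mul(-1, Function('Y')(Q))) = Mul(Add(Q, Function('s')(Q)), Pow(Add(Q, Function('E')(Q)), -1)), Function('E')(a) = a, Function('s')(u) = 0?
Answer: Rational(-2, 41) ≈ -0.048781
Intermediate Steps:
Function('Y')(Q) = Rational(9, 2) (Function('Y')(Q) = Add(5, Mul(-1, Mul(Add(Q, 0), Pow(Add(Q, Q), -1)))) = Add(5, Mul(-1, Mul(Q, Pow(Mul(2, Q), -1)))) = Add(5, Mul(-1, Mul(Q, Mul(Rational(1, 2), Pow(Q, -1))))) = Add(5, Mul(-1, Rational(1, 2))) = Add(5, Rational(-1, 2)) = Rational(9, 2))
Pow(Add(Mul(5, -5), Function('Y')(-21)), -1) = Pow(Add(Mul(5, -5), Rational(9, 2)), -1) = Pow(Add(-25, Rational(9, 2)), -1) = Pow(Rational(-41, 2), -1) = Rational(-2, 41)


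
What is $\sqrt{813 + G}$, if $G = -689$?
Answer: $2 \sqrt{31} \approx 11.136$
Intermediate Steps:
$\sqrt{813 + G} = \sqrt{813 - 689} = \sqrt{124} = 2 \sqrt{31}$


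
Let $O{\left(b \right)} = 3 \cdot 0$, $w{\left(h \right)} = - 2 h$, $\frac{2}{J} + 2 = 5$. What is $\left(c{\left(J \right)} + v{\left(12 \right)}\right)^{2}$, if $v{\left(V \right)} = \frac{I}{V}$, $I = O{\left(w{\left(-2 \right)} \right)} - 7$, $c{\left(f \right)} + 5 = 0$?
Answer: $\frac{4489}{144} \approx 31.174$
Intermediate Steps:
$J = \frac{2}{3}$ ($J = \frac{2}{-2 + 5} = \frac{2}{3} \approx 0.66667$)
$O{\left(b \right)} = 0$
$c{\left(f \right)} = -5$ ($c{\left(f \right)} = -5 + 0 = -5$)
$I = -7$ ($I = 0 - 7 = -7$)
$v{\left(V \right)} = - \frac{7}{V}$
$\left(c{\left(J \right)} + v{\left(12 \right)}\right)^{2} = \left(-5 - \frac{7}{12}\right)^{2} = \left(- \frac{67}{12}\right)^{2} = \frac{4489}{144}$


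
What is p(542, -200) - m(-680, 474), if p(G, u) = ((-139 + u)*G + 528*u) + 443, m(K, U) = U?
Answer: -289369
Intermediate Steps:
p(G, u) = 443 + 528*u + G*(-139 + u) (p(G, u) = (G*(-139 + u) + 528*u) + 443 = (528*u + G*(-139 + u)) + 443 = 443 + 528*u + G*(-139 + u))
p(542, -200) - m(-680, 474) = (443 - 139*542 + 528*(-200) + 542*(-200)) - 1*474 = (443 - 75338 - 105600 - 108400) - 474 = -288895 - 474 = -289369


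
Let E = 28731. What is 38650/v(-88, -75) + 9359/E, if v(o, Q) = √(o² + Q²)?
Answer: 9359/28731 + 38650*√13369/13369 ≈ 334.60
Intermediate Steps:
v(o, Q) = √(Q² + o²)
38650/v(-88, -75) + 9359/E = 38650/(√((-75)² + (-88)²)) + 9359/28731 = 38650/(√(5625 + 7744)) + 9359*(1/28731) = 38650/(√13369) + 9359/28731 = 38650*(√13369/13369) + 9359/28731 = 38650*√13369/13369 + 9359/28731 = 9359/28731 + 38650*√13369/13369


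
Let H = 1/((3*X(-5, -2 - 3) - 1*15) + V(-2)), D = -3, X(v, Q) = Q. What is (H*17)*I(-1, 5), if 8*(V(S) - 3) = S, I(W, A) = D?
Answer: 204/109 ≈ 1.8716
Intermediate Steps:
I(W, A) = -3
V(S) = 3 + S/8
H = -4/109 (H = 1/((3*(-2 - 3) - 1*15) + (3 + (⅛)*(-2))) = 1/((3*(-5) - 15) + (3 - ¼)) = 1/((-15 - 15) + 11/4) = 1/(-30 + 11/4) = 1/(-109/4) = -4/109 ≈ -0.036697)
(H*17)*I(-1, 5) = -4/109*17*(-3) = -68/109*(-3) = 204/109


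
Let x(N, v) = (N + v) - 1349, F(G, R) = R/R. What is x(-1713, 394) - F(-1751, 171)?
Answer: -2669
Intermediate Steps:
F(G, R) = 1
x(N, v) = -1349 + N + v
x(-1713, 394) - F(-1751, 171) = (-1349 - 1713 + 394) - 1*1 = -2668 - 1 = -2669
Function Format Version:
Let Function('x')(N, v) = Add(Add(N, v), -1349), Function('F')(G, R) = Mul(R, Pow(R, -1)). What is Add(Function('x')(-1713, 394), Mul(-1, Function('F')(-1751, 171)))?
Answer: -2669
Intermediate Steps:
Function('F')(G, R) = 1
Function('x')(N, v) = Add(-1349, N, v)
Add(Function('x')(-1713, 394), Mul(-1, Function('F')(-1751, 171))) = Add(Add(-1349, -1713, 394), Mul(-1, 1)) = Add(-2668, -1) = -2669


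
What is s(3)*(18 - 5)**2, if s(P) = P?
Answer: 507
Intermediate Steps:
s(3)*(18 - 5)**2 = 3*(18 - 5)**2 = 3*13**2 = 3*169 = 507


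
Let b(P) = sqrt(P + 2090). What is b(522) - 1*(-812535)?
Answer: 812535 + 2*sqrt(653) ≈ 8.1259e+5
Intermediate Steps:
b(P) = sqrt(2090 + P)
b(522) - 1*(-812535) = sqrt(2090 + 522) - 1*(-812535) = sqrt(2612) + 812535 = 2*sqrt(653) + 812535 = 812535 + 2*sqrt(653)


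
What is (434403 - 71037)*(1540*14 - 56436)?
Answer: -12672752616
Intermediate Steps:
(434403 - 71037)*(1540*14 - 56436) = 363366*(21560 - 56436) = 363366*(-34876) = -12672752616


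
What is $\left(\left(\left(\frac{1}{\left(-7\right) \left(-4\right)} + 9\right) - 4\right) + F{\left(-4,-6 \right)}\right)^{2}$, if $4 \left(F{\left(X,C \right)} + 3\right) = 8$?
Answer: $\frac{12769}{784} \approx 16.287$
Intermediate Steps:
$F{\left(X,C \right)} = -1$ ($F{\left(X,C \right)} = -3 + \frac{1}{4} \cdot 8 = -3 + 2 = -1$)
$\left(\left(\left(\frac{1}{\left(-7\right) \left(-4\right)} + 9\right) - 4\right) + F{\left(-4,-6 \right)}\right)^{2} = \left(\left(\left(\frac{1}{\left(-7\right) \left(-4\right)} + 9\right) - 4\right) - 1\right)^{2} = \left(\left(\left(\left(- \frac{1}{7}\right) \left(- \frac{1}{4}\right) + 9\right) - 4\right) - 1\right)^{2} = \left(\left(\left(\frac{1}{28} + 9\right) - 4\right) - 1\right)^{2} = \left(\left(\frac{253}{28} - 4\right) - 1\right)^{2} = \left(\frac{141}{28} - 1\right)^{2} = \left(\frac{113}{28}\right)^{2} = \frac{12769}{784}$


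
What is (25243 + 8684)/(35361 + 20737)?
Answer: 33927/56098 ≈ 0.60478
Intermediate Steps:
(25243 + 8684)/(35361 + 20737) = 33927/56098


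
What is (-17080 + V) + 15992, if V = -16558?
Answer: -17646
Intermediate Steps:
(-17080 + V) + 15992 = (-17080 - 16558) + 15992 = -33638 + 15992 = -17646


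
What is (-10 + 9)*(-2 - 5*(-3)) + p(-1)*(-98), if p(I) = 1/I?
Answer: 85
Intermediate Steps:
(-10 + 9)*(-2 - 5*(-3)) + p(-1)*(-98) = (-10 + 9)*(-2 - 5*(-3)) - 98/(-1) = -(-2 + 15) - 1*(-98) = -1*13 + 98 = -13 + 98 = 85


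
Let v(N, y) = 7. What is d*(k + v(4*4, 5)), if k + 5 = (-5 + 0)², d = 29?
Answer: 783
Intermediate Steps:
k = 20 (k = -5 + (-5 + 0)² = -5 + (-5)² = -5 + 25 = 20)
d*(k + v(4*4, 5)) = 29*(20 + 7) = 29*27 = 783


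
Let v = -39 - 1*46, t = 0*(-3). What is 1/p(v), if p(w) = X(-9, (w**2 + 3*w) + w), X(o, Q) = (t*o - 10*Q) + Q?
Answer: -1/61965 ≈ -1.6138e-5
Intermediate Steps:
t = 0
v = -85 (v = -39 - 46 = -85)
X(o, Q) = -9*Q (X(o, Q) = (0*o - 10*Q) + Q = (0 - 10*Q) + Q = -10*Q + Q = -9*Q)
p(w) = -36*w - 9*w**2 (p(w) = -9*((w**2 + 3*w) + w) = -9*(w**2 + 4*w) = -36*w - 9*w**2)
1/p(v) = 1/(-9*(-85)*(4 - 85)) = 1/(-9*(-85)*(-81)) = 1/(-61965) = -1/61965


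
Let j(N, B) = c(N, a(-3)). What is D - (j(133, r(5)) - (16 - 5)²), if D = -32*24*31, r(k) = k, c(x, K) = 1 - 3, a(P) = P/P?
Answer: -23685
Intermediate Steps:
a(P) = 1
c(x, K) = -2
j(N, B) = -2
D = -23808 (D = -768*31 = -23808)
D - (j(133, r(5)) - (16 - 5)²) = -23808 - (-2 - (16 - 5)²) = -23808 - (-2 - 1*11²) = -23808 - (-2 - 1*121) = -23808 - (-2 - 121) = -23808 - 1*(-123) = -23808 + 123 = -23685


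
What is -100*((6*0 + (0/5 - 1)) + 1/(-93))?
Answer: 9400/93 ≈ 101.08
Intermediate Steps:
-100*((6*0 + (0/5 - 1)) + 1/(-93)) = -100*((0 + (0*(⅕) - 1)) - 1/93) = -100*((0 + (0 - 1)) - 1/93) = -100*((0 - 1) - 1/93) = -100*(-1 - 1/93) = -100*(-94/93) = 9400/93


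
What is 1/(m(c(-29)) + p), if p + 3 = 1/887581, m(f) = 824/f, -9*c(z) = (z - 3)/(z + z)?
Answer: -1775162/23866165507 ≈ -7.4380e-5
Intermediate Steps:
c(z) = -(-3 + z)/(18*z) (c(z) = -(z - 3)/(9*(z + z)) = -(-3 + z)/(9*(2*z)) = -(-3 + z)*1/(2*z)/9 = -(-3 + z)/(18*z))
p = -2662742/887581 (p = -3 + 1/887581 = -2662742/887581 ≈ -3.0000)
1/(m(c(-29)) + p) = 1/(824/(((1/18)*(3 - 1*(-29))/(-29))) - 2662742/887581) = 1/(824/(((1/18)*(-1/29)*(3 + 29))) - 2662742/887581) = 1/(824/(((1/18)*(-1/29)*32)) - 2662742/887581) = 1/(824/(-16/261) - 2662742/887581) = 1/(824*(-261/16) - 2662742/887581) = 1/(-26883/2 - 2662742/887581) = 1/(-23866165507/1775162) = -1775162/23866165507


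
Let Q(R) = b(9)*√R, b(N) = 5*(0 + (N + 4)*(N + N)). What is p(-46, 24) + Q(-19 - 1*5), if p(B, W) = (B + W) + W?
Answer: 2 + 2340*I*√6 ≈ 2.0 + 5731.8*I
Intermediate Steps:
p(B, W) = B + 2*W
b(N) = 10*N*(4 + N) (b(N) = 5*(0 + (4 + N)*(2*N)) = 5*(0 + 2*N*(4 + N)) = 5*(2*N*(4 + N)) = 10*N*(4 + N))
Q(R) = 1170*√R (Q(R) = (10*9*(4 + 9))*√R = (10*9*13)*√R = 1170*√R)
p(-46, 24) + Q(-19 - 1*5) = (-46 + 2*24) + 1170*√(-19 - 1*5) = (-46 + 48) + 1170*√(-19 - 5) = 2 + 1170*√(-24) = 2 + 1170*(2*I*√6) = 2 + 2340*I*√6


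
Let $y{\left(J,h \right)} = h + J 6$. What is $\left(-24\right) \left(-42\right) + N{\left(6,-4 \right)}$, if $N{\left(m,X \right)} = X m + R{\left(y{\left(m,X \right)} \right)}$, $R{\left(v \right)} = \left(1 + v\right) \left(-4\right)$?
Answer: $852$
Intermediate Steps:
$y{\left(J,h \right)} = h + 6 J$
$R{\left(v \right)} = -4 - 4 v$
$N{\left(m,X \right)} = -4 - 24 m - 4 X + X m$ ($N{\left(m,X \right)} = X m - \left(4 + 4 \left(X + 6 m\right)\right) = X m - \left(4 + 4 X + 24 m\right) = -4 - 24 m - 4 X + X m$)
$\left(-24\right) \left(-42\right) + N{\left(6,-4 \right)} = \left(-24\right) \left(-42\right) - 156 = 1008 - 156 = 852$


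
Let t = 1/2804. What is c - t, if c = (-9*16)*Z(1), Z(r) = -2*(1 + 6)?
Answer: 5652863/2804 ≈ 2016.0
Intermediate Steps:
t = 1/2804 ≈ 0.00035663
Z(r) = -14 (Z(r) = -2*7 = -14)
c = 2016 (c = -9*16*(-14) = -144*(-14) = 2016)
c - t = 2016 - 1*1/2804 = 2016 - 1/2804 = 5652863/2804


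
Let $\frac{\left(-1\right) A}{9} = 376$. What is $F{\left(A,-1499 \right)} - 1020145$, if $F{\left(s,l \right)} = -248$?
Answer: $-1020393$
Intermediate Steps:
$A = -3384$ ($A = \left(-9\right) 376 = -3384$)
$F{\left(A,-1499 \right)} - 1020145 = -248 - 1020145 = -1020393$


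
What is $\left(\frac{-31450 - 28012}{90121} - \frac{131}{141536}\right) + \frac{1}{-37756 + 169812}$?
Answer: $- \frac{139116421785149}{210552824184992} \approx -0.66072$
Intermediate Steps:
$\left(\frac{-31450 - 28012}{90121} - \frac{131}{141536}\right) + \frac{1}{-37756 + 169812} = \left(\left(-31450 - 28012\right) \frac{1}{90121} - \frac{131}{141536}\right) + \frac{1}{132056} = \left(\left(-59462\right) \frac{1}{90121} - \frac{131}{141536}\right) + \frac{1}{132056} = \left(- \frac{59462}{90121} - \frac{131}{141536}\right) + \frac{1}{132056} = - \frac{8427819483}{12755365856} + \frac{1}{132056} = - \frac{139116421785149}{210552824184992}$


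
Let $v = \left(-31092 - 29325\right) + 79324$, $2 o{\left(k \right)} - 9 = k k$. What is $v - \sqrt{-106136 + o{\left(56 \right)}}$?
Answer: $18907 - \frac{i \sqrt{418254}}{2} \approx 18907.0 - 323.36 i$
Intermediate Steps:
$o{\left(k \right)} = \frac{9}{2} + \frac{k^{2}}{2}$ ($o{\left(k \right)} = \frac{9}{2} + \frac{k k}{2} = \frac{9}{2} + \frac{k^{2}}{2}$)
$v = 18907$ ($v = -60417 + 79324 = 18907$)
$v - \sqrt{-106136 + o{\left(56 \right)}} = 18907 - \sqrt{-106136 + \left(\frac{9}{2} + \frac{56^{2}}{2}\right)} = 18907 - \sqrt{-106136 + \left(\frac{9}{2} + \frac{1}{2} \cdot 3136\right)} = 18907 - \sqrt{-106136 + \left(\frac{9}{2} + 1568\right)} = 18907 - \sqrt{-106136 + \frac{3145}{2}} = 18907 - \sqrt{- \frac{209127}{2}} = 18907 - \frac{i \sqrt{418254}}{2}$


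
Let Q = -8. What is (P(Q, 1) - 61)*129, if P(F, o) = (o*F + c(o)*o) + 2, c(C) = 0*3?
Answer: -8643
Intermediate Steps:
c(C) = 0
P(F, o) = 2 + F*o (P(F, o) = (o*F + 0*o) + 2 = (F*o + 0) + 2 = F*o + 2 = 2 + F*o)
(P(Q, 1) - 61)*129 = ((2 - 8*1) - 61)*129 = ((2 - 8) - 61)*129 = (-6 - 61)*129 = -67*129 = -8643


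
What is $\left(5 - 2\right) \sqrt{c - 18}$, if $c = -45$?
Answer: $9 i \sqrt{7} \approx 23.812 i$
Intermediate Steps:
$\left(5 - 2\right) \sqrt{c - 18} = \left(5 - 2\right) \sqrt{-45 - 18} = 3 \sqrt{-63} = 3 \cdot 3 i \sqrt{7} = 9 i \sqrt{7}$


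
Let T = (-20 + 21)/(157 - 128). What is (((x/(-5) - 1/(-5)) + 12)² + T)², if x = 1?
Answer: 17447329/841 ≈ 20746.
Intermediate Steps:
T = 1/29 ≈ 0.034483
(((x/(-5) - 1/(-5)) + 12)² + T)² = (((1/(-5) - 1/(-5)) + 12)² + 1/29)² = (((1*(-⅕) - 1*(-⅕)) + 12)² + 1/29)² = (((-⅕ + ⅕) + 12)² + 1/29)² = ((0 + 12)² + 1/29)² = (12² + 1/29)² = (144 + 1/29)² = (4177/29)² = 17447329/841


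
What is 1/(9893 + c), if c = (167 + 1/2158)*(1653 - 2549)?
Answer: -1079/150778829 ≈ -7.1562e-6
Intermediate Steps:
c = -161453376/1079 (c = (167 + 1/2158)*(-896) = (360387/2158)*(-896) = -161453376/1079 ≈ -1.4963e+5)
1/(9893 + c) = 1/(9893 - 161453376/1079) = 1/(-150778829/1079) = -1079/150778829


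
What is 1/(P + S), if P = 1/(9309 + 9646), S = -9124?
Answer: -18955/172945419 ≈ -0.00010960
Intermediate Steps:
P = 1/18955 ≈ 5.2757e-5
1/(P + S) = 1/(1/18955 - 9124) = 1/(-172945419/18955) = -18955/172945419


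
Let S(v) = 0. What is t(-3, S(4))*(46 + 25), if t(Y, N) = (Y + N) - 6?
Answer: -639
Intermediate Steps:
t(Y, N) = -6 + N + Y (t(Y, N) = (N + Y) - 6 = -6 + N + Y)
t(-3, S(4))*(46 + 25) = (-6 + 0 - 3)*(46 + 25) = -9*71 = -639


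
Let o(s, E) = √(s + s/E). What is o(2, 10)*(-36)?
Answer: -36*√55/5 ≈ -53.397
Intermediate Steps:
o(2, 10)*(-36) = √(2 + 2/10)*(-36) = √(2 + 2*(⅒))*(-36) = √(2 + ⅕)*(-36) = √(11/5)*(-36) = (√55/5)*(-36) = -36*√55/5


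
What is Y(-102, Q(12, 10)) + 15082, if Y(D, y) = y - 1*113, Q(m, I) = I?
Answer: 14979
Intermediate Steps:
Y(D, y) = -113 + y (Y(D, y) = y - 113 = -113 + y)
Y(-102, Q(12, 10)) + 15082 = (-113 + 10) + 15082 = -103 + 15082 = 14979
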